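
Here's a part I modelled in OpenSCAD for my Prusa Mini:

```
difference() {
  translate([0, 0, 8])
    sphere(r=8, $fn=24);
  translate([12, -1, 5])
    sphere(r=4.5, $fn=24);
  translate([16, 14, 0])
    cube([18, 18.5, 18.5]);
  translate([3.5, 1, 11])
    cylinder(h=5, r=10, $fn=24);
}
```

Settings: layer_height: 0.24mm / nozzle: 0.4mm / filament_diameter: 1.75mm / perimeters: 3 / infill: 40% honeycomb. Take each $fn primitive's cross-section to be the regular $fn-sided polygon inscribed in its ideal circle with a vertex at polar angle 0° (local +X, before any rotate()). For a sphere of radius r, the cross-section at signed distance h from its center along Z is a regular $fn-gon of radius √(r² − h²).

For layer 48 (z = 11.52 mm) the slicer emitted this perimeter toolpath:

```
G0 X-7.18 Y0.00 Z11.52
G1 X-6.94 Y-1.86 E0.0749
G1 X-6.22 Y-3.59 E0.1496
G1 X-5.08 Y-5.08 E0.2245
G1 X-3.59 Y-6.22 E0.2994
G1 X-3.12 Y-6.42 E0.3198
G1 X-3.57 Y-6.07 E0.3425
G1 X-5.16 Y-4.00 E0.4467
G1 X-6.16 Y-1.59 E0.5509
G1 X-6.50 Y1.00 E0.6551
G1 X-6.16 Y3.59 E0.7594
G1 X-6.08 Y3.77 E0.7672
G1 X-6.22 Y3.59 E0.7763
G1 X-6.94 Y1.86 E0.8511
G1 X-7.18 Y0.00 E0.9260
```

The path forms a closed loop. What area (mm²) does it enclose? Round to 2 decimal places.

Apply the shoelace formula to the sequence of (X, Y) vertices; enclosed area = 6.43 mm².

6.43 mm²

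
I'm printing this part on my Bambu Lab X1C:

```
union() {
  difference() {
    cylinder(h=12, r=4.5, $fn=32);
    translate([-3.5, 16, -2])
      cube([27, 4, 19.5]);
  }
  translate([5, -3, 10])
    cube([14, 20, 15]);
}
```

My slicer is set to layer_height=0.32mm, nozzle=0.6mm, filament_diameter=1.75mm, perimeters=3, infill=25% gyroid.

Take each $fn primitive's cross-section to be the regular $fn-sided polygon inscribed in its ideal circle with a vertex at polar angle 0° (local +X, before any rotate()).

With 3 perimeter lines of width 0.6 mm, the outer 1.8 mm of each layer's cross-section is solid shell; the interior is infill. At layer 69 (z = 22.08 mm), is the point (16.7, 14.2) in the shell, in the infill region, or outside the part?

infill

At z = 22.08 mm: the cylinder is absent (z outside [0, 12]); the cube at (-3.5, 16) is not intersected at this z (z outside [-2, 17.5]); Taking the first minus the rest: the first operand is absent here, so nothing remains; the cube at (5, -3) is present — its section is the full 14×20 rectangle; Merging all regions: only the 14×20 cube at (5, -3) is present, so the union is just that shape — 1 connected region. Overall, the cross-section is a single solid region. The nearest boundary edge runs (19.00, -3.00)→(19.00, 17.00); distance from the point to it = 2.30 mm. The point is inside the cross-section and 2.30 mm from the nearest boundary — more than the 1.8 mm shell width (3 × 0.6), so it's in the infill interior.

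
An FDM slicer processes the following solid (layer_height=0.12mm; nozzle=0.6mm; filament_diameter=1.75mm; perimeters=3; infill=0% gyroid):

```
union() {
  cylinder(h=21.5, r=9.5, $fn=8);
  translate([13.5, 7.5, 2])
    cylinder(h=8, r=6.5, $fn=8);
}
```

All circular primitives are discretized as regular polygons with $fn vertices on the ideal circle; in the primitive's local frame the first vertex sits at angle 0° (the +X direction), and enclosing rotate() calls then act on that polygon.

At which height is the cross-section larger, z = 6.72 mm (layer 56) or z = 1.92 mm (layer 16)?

Layer 56 (z = 6.72): the cylinder: section is a regular 8-gon, circumradius r=9.5 (area = (8/2)·9.500²·sin(360°/8) = 255.27 mm²); the r=6.5 cylinder at (13.5, 7.5) gives a regular 8-gon of circumradius 6.5 (constant along its height) (area = (8/2)·6.500²·sin(360°/8) = 119.50 mm²); Taking the union: the 2 present regions are separate (no shared area or edge), so areas and boundary lengths simply add and each stays a separate island — area = 374.77 mm². So its area = 374.77 mm². Layer 16 (z = 1.92): the r=9.5 cylinder contributes a regular 8-gon of circumradius 9.5 (area = (8/2)·9.500²·sin(360°/8) = 255.27 mm²); the cylinder at (13.5, 7.5) is not intersected at this z (z outside [2, 10]); Combining (union): only the r=9.5 cylinder is present, so the union is just that shape — area = 255.27 mm². So its area = 255.27 mm². Layer 56 is larger (374.77 vs 255.27 mm²).

layer 56 (z = 6.72 mm)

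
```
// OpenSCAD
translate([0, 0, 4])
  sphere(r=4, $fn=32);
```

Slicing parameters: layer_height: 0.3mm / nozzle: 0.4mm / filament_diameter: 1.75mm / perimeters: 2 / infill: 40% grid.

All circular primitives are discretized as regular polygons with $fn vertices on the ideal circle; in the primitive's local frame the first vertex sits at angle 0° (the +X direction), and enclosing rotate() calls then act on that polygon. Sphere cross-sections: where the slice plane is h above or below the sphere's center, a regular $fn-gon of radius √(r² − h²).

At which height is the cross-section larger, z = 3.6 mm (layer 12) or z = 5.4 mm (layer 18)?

layer 12 (z = 3.6 mm)

Layer 12 (z = 3.6): the r=4 sphere contributes a regular 32-gon of circumradius √(4²−0.4²) = 3.980 (area = (32/2)·3.980²·sin(360°/32) = 49.44 mm²). So its area = 49.44 mm². Layer 18 (z = 5.4): the r=4 sphere contributes a regular 32-gon of circumradius √(4²−1.4²) = 3.747 (area = (32/2)·3.747²·sin(360°/32) = 43.83 mm²). So its area = 43.83 mm². Layer 12 is larger (49.44 vs 43.83 mm²).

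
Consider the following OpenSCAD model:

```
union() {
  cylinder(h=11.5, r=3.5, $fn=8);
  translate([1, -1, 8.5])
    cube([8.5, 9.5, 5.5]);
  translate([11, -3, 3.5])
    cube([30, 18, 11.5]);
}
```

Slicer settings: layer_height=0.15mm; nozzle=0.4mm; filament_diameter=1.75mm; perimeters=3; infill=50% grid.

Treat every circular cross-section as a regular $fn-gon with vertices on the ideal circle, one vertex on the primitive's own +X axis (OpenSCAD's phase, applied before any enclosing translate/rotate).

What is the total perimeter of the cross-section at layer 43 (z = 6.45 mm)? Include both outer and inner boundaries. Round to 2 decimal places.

117.43 mm

At z = 6.45 mm: the cylinder: section is a regular 8-gon, circumradius r=3.5 (perimeter = 2·8·3.500·sin(180°/8) = 21.43 mm); the cube at (1, -1) is absent (z outside [8.5, 14]); the 30×18 cube at (11, -3) contributes its full rectangle (perimeter 96.00 mm); Taking the union: the 2 present regions are separate (no shared area or edge), so areas and boundary lengths simply add and each stays a separate island — boundary = 117.43 mm. Overall, the cross-section has 2 separate islands. Total boundary length (outer) = 117.43 mm.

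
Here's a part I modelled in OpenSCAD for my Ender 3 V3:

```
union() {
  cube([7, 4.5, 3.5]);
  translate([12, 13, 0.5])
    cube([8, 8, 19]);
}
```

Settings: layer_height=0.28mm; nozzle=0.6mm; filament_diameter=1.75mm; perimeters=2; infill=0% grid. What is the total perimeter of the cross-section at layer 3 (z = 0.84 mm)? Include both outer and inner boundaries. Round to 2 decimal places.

At z = 0.84 mm: the cube (footprint 7×4.5) is included at this height (perimeter 23.00 mm); the cube at (12, 13) (footprint 8×8) is included at this height (perimeter 32.00 mm); Taking the union: the 2 present regions are separate (no shared area or edge), so areas and boundary lengths simply add and each stays a separate island — boundary = 55.00 mm. Overall, the cross-section has 2 separate islands. Total boundary length (outer) = 55.00 mm.

55.00 mm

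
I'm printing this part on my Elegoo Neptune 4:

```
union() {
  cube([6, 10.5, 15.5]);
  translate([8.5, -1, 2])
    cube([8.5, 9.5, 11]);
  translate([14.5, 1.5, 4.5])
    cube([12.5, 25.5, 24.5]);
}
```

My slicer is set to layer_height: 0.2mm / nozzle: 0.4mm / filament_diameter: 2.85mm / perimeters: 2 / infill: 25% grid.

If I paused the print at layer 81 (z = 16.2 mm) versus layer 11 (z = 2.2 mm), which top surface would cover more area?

layer 81 (z = 16.2 mm)

Layer 81 (z = 16.2): the cube is not intersected at this z (z outside [0, 15.5]); the cube at (8.5, -1) does not reach this height (z outside [2, 13]); the cube at (14.5, 1.5) is present — its section is the full 12.5×25.5 rectangle (area 318.75 mm²); Taking the union: only the 12.5×25.5 cube at (14.5, 1.5) is present, so the union is just that shape — area = 318.75 mm². So its area = 318.75 mm². Layer 11 (z = 2.2): the cube (footprint 6×10.5) is included at this height (area 63.00 mm²); the cube at (8.5, -1) (footprint 8.5×9.5) is included at this height (area 80.75 mm²); the cube at (14.5, 1.5) is absent (z outside [4.5, 29]); Taking the union: the 2 present regions are separate (no shared area or edge), so areas and boundary lengths simply add and each stays a separate island — area = 143.75 mm². So its area = 143.75 mm². Layer 81 is larger (318.75 vs 143.75 mm²).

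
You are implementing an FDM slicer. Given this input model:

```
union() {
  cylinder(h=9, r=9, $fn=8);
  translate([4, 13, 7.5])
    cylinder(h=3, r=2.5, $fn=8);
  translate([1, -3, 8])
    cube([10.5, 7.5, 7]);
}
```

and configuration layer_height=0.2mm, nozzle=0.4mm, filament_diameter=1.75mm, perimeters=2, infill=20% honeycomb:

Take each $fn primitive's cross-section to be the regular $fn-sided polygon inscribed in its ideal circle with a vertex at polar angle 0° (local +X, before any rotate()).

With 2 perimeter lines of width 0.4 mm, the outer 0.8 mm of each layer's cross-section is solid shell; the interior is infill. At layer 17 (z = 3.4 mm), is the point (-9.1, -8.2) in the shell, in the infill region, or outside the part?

At z = 3.4 mm: the r=9 cylinder contributes a regular 8-gon of circumradius 9; the cylinder at (4, 13) is not intersected at this z (z outside [7.5, 10.5]); the cube at (1, -3) is absent (z outside [8, 15]); Merging all regions: only the r=9 cylinder is present, so the union is just that shape — 1 connected region. Overall, the cross-section is a single solid region. The nearest boundary edge runs (-9.00, 0.00)→(-6.36, -6.36); distance from the point to it = 3.29 mm. The point is not inside any of the regions above, so it lies outside the cross-section (3.29 mm from the nearest boundary).

outside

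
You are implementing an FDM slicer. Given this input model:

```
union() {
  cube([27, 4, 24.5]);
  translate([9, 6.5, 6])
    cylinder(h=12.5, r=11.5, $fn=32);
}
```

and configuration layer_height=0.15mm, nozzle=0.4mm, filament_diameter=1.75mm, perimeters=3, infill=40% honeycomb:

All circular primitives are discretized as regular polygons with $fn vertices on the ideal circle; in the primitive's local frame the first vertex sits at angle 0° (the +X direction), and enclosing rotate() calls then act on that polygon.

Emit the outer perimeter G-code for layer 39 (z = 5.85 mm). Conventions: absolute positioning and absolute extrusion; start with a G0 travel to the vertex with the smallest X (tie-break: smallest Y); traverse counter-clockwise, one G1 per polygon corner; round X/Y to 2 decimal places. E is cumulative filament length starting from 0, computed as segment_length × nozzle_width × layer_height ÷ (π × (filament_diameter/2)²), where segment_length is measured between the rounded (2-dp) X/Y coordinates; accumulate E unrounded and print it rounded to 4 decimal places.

G0 X0.00 Y0.00 Z5.85
G1 X27.00 Y0.00 E0.6735
G1 X27.00 Y4.00 E0.7733
G1 X0.00 Y4.00 E1.4468
G1 X0.00 Y0.00 E1.5466

At z = 5.85 mm: the cube (footprint 27×4) is included at this height; the cylinder at (9, 6.5) is not intersected at this z (z outside [6, 18.5]); Merging all regions: only the 27×4 cube is present, so the union is just that shape — 1 connected region. The outline is a single polygon with 4 vertices. Extrusion per mm of travel: 0.4 × 0.15 / (π × 0.875²) = 0.024945. Accumulating E over each segment gives final E = 1.5466.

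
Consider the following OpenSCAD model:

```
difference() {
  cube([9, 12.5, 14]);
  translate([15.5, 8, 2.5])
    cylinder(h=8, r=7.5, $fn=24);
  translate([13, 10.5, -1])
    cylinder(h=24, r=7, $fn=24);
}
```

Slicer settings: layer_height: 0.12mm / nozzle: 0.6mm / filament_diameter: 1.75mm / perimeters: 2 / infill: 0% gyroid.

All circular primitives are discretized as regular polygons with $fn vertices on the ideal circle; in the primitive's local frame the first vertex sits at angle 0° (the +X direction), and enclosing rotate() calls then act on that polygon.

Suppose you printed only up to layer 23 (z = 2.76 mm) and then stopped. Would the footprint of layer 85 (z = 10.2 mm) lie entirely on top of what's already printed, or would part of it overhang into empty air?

entirely on top

Compare the two slices. At z = 2.76: the cube is present — its section is the full 9×12.5 rectangle (area 112.50 mm²); the cylinder at (15.5, 8): section is a regular 24-gon, circumradius r=7.5 (area = (24/2)·7.500²·sin(360°/24) = 174.70 mm²); the r=7 cylinder at (13, 10.5) gives a regular 24-gon of circumradius 7 (constant along its height) (area = (24/2)·7.000²·sin(360°/24) = 152.19 mm²); Taking the first minus the rest: starting from the 9×12.5 cube (112.50 mm²), the r=7.5 cylinder at (15.5, 8) partially overlaps it — only the 4.72 mm² overlap (of its 174.70 mm²) is removed, clipping the outline; the r=7 cylinder at (13, 10.5) partially overlaps it — only the 12.92 mm² overlap (of its 152.19 mm²) is removed, clipping the outline — area = 94.85 mm². At z = 10.2: the cube is present — its section is the full 9×12.5 rectangle (area 112.50 mm²); the r=7.5 cylinder at (15.5, 8) contributes a regular 24-gon of circumradius 7.5 (area = (24/2)·7.500²·sin(360°/24) = 174.70 mm²); the r=7 cylinder at (13, 10.5) gives a regular 24-gon of circumradius 7 (constant along its height) (area = (24/2)·7.000²·sin(360°/24) = 152.19 mm²); After the difference (first − rest): starting from the 9×12.5 cube (112.50 mm²), the r=7.5 cylinder at (15.5, 8) partially overlaps it — only the 4.72 mm² overlap (of its 174.70 mm²) is removed, clipping the outline; the r=7 cylinder at (13, 10.5) partially overlaps it — only the 12.92 mm² overlap (of its 152.19 mm²) is removed, clipping the outline — area = 94.85 mm². Checking containment: the cross-section at z = 10.2 is a subset of the cross-section at z = 2.76.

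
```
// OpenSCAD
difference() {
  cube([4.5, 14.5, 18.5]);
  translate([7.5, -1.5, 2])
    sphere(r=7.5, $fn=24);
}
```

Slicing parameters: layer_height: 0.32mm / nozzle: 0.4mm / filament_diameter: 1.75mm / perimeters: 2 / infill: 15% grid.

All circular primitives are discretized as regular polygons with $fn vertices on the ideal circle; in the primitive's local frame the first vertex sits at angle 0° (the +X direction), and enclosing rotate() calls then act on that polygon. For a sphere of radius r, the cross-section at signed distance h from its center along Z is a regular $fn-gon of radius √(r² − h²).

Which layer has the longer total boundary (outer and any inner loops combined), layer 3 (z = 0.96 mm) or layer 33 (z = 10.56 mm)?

Layer 3 (z = 0.96): the 4.5×14.5 cube contributes its full rectangle (perimeter 38.00 mm); the r=7.5 sphere at (7.5, -1.5) slices to a regular 24-gon of circumradius 7.428 (√(r²−h²) with h=1.04 from center) (perimeter = 2·24·7.428·sin(180°/24) = 46.54 mm); After the difference (first − rest): starting from the 4.5×14.5 cube, the r=7.5 sphere at (7.5, -1.5) partially overlaps it — only the 14.82 mm² overlap (of its 171.34 mm²) is removed, clipping the outline — boundary = 35.56 mm. So its perimeter = 35.56 mm. Layer 33 (z = 10.56): the cube (footprint 4.5×14.5) is included at this height (perimeter 38.00 mm); the sphere at (7.5, -1.5) is not intersected at this z (|z−center|=8.560 > r=7.5); Taking the first minus the rest: none of the subtracted shapes is present at this height, so the 4.5×14.5 cube is unchanged — boundary = 38.00 mm. So its perimeter = 38.00 mm. Layer 33 is larger (38.00 vs 35.56 mm).

layer 33 (z = 10.56 mm)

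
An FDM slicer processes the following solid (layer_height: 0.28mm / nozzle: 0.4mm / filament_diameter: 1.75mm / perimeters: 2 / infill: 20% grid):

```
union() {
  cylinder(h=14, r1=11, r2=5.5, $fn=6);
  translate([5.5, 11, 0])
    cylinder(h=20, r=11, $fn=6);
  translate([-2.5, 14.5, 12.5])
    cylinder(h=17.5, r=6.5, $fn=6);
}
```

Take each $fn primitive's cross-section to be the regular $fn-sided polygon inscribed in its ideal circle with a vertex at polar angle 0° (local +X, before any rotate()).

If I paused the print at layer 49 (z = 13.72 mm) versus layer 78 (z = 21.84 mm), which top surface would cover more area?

layer 49 (z = 13.72 mm)

Layer 49 (z = 13.72): the cone (r1=11→r2=5.5) has section circumradius 5.610 here — a regular 6-gon (area = (6/2)·5.610²·sin(360°/6) = 81.77 mm²); the r=11 cylinder at (5.5, 11) gives a regular 6-gon of circumradius 11 (constant along its height) (area = (6/2)·11.000²·sin(360°/6) = 314.37 mm²); the r=6.5 cylinder at (-2.5, 14.5) contributes a regular 6-gon of circumradius 6.5 (area = (6/2)·6.500²·sin(360°/6) = 109.77 mm²); Combining (union): the regions partially overlap — summed areas 505.90 mm² minus the doubly-counted overlap 79.40 mm² gives 426.50 mm² — area = 426.50 mm². So its area = 426.50 mm². Layer 78 (z = 21.84): the cone is not intersected at this z (z outside [0, 14]); the cylinder at (5.5, 11) is not intersected at this z (z outside [0, 20]); the r=6.5 cylinder at (-2.5, 14.5) contributes a regular 6-gon of circumradius 6.5 (area = (6/2)·6.500²·sin(360°/6) = 109.77 mm²); Merging all regions: only the r=6.5 cylinder at (-2.5, 14.5) is present, so the union is just that shape — area = 109.77 mm². So its area = 109.77 mm². Layer 49 is larger (426.50 vs 109.77 mm²).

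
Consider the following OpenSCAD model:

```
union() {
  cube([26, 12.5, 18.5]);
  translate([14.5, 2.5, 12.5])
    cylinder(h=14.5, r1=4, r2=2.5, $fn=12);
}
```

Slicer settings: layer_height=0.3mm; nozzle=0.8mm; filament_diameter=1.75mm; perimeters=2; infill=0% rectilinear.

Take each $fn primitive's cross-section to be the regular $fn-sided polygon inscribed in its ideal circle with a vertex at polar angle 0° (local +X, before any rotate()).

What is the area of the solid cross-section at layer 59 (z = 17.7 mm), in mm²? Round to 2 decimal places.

At z = 17.7 mm: the 26×12.5 cube contributes its full rectangle (area 325.00 mm²); the cone at (14.5, 2.5): at t=0.359 of its height the radius interpolates to r₁+(r₂−r₁)t = 3.462, giving a regular 12-gon of that circumradius (area = (12/2)·3.462²·sin(360°/12) = 35.96 mm²); Merging all regions: the regions partially overlap — summed areas 360.96 mm² minus the doubly-counted overlap 33.18 mm² gives 327.78 mm² — area = 327.78 mm². Overall, the cross-section is a single solid region. Net area = 327.78 mm².

327.78 mm²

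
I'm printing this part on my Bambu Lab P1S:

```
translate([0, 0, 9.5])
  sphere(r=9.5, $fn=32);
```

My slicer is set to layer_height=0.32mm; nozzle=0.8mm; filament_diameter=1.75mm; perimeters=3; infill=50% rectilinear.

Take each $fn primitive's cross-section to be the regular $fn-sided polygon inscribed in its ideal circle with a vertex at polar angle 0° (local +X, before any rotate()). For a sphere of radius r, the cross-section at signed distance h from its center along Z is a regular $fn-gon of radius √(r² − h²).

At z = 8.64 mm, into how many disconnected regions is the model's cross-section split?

1

At z = 8.64 mm: the r=9.5 sphere contributes a regular 32-gon of circumradius √(9.5²−0.86²) = 9.461. The result has 1 disconnected region.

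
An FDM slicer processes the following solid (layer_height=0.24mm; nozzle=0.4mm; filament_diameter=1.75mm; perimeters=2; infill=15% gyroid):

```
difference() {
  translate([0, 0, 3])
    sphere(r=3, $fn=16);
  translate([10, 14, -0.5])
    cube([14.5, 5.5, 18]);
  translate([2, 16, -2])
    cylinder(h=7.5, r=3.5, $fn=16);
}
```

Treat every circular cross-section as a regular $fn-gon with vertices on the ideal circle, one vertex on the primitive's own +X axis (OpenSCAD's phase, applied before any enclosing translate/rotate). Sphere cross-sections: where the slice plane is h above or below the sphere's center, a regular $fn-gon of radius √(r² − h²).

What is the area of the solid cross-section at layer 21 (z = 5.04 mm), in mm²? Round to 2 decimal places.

14.81 mm²

At z = 5.04 mm: the sphere: section is a regular 16-gon, circumradius = √(r²−h²) = √(3²−2.04²) = 2.200 (area = (16/2)·2.200²·sin(360°/16) = 14.81 mm²); the 14.5×5.5 cube at (10, 14) contributes its full rectangle (area 79.75 mm²); the r=3.5 cylinder at (2, 16) gives a regular 16-gon of circumradius 3.5 (constant along its height) (area = (16/2)·3.500²·sin(360°/16) = 37.50 mm²); Taking the first minus the rest: starting from the r=3 sphere (14.81 mm²), the 14.5×5.5 cube at (10, 14) misses the remaining region (no effect); the r=3.5 cylinder at (2, 16) misses the remaining region (no effect) — area = 14.81 mm². Overall, the cross-section is a single solid region. Net area = 14.81 mm².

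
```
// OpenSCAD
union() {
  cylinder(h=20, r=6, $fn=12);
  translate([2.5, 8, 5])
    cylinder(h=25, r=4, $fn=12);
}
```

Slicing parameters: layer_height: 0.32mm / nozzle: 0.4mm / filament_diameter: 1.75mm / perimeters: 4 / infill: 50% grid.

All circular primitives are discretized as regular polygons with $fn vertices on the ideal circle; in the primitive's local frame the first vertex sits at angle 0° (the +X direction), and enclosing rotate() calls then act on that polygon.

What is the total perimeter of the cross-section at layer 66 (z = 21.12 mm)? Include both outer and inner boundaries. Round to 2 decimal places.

At z = 21.12 mm: the cylinder is absent (z outside [0, 20]); the cylinder at (2.5, 8): section is a regular 12-gon, circumradius r=4 (perimeter = 2·12·4.000·sin(180°/12) = 24.85 mm); Merging all regions: only the r=4 cylinder at (2.5, 8) is present, so the union is just that shape — boundary = 24.85 mm. Overall, the cross-section is a single solid region. Total boundary length (outer) = 24.85 mm.

24.85 mm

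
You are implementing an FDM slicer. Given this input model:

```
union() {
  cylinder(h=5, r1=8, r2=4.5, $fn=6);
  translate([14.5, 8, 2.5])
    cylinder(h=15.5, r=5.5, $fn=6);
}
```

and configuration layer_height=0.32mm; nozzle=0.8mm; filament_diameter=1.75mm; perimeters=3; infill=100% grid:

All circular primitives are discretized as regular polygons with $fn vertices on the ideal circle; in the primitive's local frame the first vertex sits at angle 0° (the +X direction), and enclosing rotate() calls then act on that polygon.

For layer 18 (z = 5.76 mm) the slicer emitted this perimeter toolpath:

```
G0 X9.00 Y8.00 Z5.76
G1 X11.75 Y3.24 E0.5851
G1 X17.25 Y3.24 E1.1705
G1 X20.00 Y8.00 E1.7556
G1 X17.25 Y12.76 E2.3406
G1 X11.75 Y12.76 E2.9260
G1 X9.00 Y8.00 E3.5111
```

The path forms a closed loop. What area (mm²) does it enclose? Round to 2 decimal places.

Apply the shoelace formula to the sequence of (X, Y) vertices; enclosed area = 78.54 mm².

78.54 mm²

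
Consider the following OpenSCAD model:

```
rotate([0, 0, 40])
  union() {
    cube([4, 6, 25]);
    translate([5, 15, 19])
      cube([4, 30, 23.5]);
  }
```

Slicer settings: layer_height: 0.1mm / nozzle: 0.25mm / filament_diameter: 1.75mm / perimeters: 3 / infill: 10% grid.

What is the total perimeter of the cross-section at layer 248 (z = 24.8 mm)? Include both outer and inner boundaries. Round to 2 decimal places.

88.00 mm

At z = 24.8 mm: the cube (footprint 4×6) is included at this height (perimeter 20.00 mm); the 4×30 cube at (5, 15) contributes its full rectangle (perimeter 68.00 mm); Merging all regions: the 2 present regions are separate (no shared area or edge), so areas and boundary lengths simply add and each stays a separate island — boundary = 88.00 mm; (whole slice rotated 40° about Z — lengths, areas and connectivity unchanged). Overall, the cross-section has 2 separate islands. Total boundary length (outer) = 88.00 mm.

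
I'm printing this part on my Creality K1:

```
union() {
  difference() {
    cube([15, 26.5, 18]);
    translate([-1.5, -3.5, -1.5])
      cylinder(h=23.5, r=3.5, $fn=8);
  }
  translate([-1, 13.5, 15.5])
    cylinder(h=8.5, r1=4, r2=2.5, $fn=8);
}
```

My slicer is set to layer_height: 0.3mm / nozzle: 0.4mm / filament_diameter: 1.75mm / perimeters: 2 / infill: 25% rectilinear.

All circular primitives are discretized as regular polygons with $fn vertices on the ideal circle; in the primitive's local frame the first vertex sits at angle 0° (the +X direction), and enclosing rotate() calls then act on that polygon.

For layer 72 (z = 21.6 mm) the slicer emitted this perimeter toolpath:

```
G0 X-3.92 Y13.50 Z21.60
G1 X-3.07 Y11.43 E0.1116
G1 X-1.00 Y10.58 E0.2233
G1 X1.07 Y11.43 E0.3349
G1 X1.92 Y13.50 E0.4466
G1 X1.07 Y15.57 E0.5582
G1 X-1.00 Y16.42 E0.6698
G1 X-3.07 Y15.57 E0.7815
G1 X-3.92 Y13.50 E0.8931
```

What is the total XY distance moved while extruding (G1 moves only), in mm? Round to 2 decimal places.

17.90 mm

Sum the Euclidean lengths of each G1 segment: total = 17.90 mm.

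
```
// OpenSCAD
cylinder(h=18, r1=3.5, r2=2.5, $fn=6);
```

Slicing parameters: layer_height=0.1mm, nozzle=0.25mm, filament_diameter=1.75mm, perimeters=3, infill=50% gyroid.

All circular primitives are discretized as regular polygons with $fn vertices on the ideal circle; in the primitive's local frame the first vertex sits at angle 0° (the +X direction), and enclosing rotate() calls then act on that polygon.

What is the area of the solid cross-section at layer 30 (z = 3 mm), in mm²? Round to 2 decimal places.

28.87 mm²

At z = 3 mm: the cone contributes a regular 6-gon of circumradius 3.333 (interpolated between r1=3.5 and r2=2.5 at t=0.167) (area = (6/2)·3.333²·sin(360°/6) = 28.87 mm²). Overall, the cross-section is a single solid region. Net area = 28.87 mm².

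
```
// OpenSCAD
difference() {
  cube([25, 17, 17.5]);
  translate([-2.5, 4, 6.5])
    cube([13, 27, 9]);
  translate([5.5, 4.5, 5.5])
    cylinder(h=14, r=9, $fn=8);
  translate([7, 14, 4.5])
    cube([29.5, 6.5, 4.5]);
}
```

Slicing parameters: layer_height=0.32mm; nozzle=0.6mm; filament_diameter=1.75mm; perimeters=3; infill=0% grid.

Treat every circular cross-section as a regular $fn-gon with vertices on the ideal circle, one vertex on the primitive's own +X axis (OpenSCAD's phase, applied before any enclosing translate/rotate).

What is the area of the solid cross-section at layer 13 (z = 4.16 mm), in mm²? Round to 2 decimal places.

425.00 mm²

At z = 4.16 mm: the cube is present — its section is the full 25×17 rectangle (area 425.00 mm²); the cube at (-2.5, 4) is not intersected at this z (z outside [6.5, 15.5]); the cylinder at (5.5, 4.5) is absent (z outside [5.5, 19.5]); the cube at (7, 14) does not reach this height (z outside [4.5, 9]); After the difference (first − rest): none of the subtracted shapes is present at this height, so the 25×17 cube is unchanged — area = 425.00 mm². Overall, the cross-section is a single solid region. Net area = 425.00 mm².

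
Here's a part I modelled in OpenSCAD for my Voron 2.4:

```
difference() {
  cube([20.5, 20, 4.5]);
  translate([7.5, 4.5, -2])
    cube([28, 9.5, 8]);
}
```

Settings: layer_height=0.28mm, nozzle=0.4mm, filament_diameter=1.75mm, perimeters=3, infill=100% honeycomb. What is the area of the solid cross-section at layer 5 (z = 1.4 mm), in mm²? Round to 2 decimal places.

286.50 mm²

At z = 1.4 mm: the cube is present — its section is the full 20.5×20 rectangle (area 410.00 mm²); the 28×9.5 cube at (7.5, 4.5) contributes its full rectangle (area 266.00 mm²); Taking the first minus the rest: starting from the 20.5×20 cube (410.00 mm²), the 28×9.5 cube at (7.5, 4.5) partially overlaps it — only the 123.50 mm² overlap (of its 266.00 mm²) is removed, clipping the outline — area = 286.50 mm². Overall, the cross-section is a single solid region. Net area = 286.50 mm².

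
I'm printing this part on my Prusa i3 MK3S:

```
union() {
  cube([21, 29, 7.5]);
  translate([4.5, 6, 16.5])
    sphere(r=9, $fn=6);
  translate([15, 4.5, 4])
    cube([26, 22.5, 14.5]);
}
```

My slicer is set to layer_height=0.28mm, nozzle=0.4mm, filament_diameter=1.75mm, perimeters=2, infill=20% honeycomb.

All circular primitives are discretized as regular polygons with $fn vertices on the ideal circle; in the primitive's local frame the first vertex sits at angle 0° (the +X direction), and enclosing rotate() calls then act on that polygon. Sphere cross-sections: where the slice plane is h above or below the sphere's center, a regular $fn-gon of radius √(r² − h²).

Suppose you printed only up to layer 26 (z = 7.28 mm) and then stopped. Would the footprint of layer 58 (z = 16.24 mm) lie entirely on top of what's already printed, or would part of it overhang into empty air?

part overhangs

Compare the two slices. At z = 7.28: the cube (footprint 21×29) is included at this height (area 609.00 mm²); the sphere at (4.5, 6) is not intersected at this z (|z−center|=9.220 > r=9); the cube at (15, 4.5) is present — its section is the full 26×22.5 rectangle (area 585.00 mm²); Merging all regions: the regions partially overlap — summed areas 1194.00 mm² minus the doubly-counted overlap 135.00 mm² gives 1059.00 mm² — area = 1059.00 mm². At z = 16.24: the cube is absent (z outside [0, 7.5]); the r=9 sphere at (4.5, 6) slices to a regular 6-gon of circumradius 8.996 (√(r²−h²) with h=0.26 from center) (area = (6/2)·8.996²·sin(360°/6) = 210.27 mm²); the cube at (15, 4.5) (footprint 26×22.5) is included at this height (area 585.00 mm²); Taking the union: the 2 present regions are separate (no shared area or edge), so areas and boundary lengths simply add and each stays a separate island — area = 795.27 mm². Checking containment: at z = 16.24 the cross-section extends beyond the z = 7.28 cross-section by about 52.06 mm².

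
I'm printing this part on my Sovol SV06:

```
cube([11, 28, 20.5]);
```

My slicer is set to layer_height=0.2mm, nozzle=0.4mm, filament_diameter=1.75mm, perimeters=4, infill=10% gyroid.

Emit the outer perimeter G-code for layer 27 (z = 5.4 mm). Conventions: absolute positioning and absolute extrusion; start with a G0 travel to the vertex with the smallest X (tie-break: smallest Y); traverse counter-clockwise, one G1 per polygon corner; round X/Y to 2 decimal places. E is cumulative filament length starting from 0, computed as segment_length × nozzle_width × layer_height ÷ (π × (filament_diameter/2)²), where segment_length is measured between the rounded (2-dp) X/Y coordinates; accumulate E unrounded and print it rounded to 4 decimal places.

G0 X0.00 Y0.00 Z5.40
G1 X11.00 Y0.00 E0.3659
G1 X11.00 Y28.00 E1.2971
G1 X0.00 Y28.00 E1.6630
G1 X0.00 Y0.00 E2.5943

At z = 5.4 mm: the 11×28 cube contributes its full rectangle. The outline is a single polygon with 4 vertices. Extrusion per mm of travel: 0.4 × 0.2 / (π × 0.875²) = 0.033260. Accumulating E over each segment gives final E = 2.5943.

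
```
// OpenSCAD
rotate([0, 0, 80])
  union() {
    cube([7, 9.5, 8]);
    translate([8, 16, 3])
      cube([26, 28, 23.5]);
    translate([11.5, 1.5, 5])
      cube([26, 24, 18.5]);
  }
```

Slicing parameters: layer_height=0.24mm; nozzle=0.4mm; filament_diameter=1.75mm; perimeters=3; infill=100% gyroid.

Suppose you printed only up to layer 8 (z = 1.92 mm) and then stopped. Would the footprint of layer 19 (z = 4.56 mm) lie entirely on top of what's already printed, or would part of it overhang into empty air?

Compare the two slices. At z = 1.92: the 7×9.5 cube contributes its full rectangle (area 66.50 mm²); the cube at (8, 16) is not intersected at this z (z outside [3, 26.5]); the cube at (11.5, 1.5) is not intersected at this z (z outside [5, 23.5]); Combining (union): only the 7×9.5 cube is present, so the union is just that shape — area = 66.50 mm²; (whole slice rotated 80° about Z — lengths, areas and connectivity unchanged). At z = 4.56: the 7×9.5 cube contributes its full rectangle (area 66.50 mm²); the cube at (8, 16) (footprint 26×28) is included at this height (area 728.00 mm²); the cube at (11.5, 1.5) is not intersected at this z (z outside [5, 23.5]); Combining (union): the 2 present regions are separate (no shared area or edge), so areas and boundary lengths simply add and each stays a separate island — area = 794.50 mm²; (rotated 80° about Z; rotation is an isometry so areas/perimeters/island counts are preserved). Checking containment: at z = 4.56 the cross-section extends beyond the z = 1.92 cross-section by about 728.00 mm².

part overhangs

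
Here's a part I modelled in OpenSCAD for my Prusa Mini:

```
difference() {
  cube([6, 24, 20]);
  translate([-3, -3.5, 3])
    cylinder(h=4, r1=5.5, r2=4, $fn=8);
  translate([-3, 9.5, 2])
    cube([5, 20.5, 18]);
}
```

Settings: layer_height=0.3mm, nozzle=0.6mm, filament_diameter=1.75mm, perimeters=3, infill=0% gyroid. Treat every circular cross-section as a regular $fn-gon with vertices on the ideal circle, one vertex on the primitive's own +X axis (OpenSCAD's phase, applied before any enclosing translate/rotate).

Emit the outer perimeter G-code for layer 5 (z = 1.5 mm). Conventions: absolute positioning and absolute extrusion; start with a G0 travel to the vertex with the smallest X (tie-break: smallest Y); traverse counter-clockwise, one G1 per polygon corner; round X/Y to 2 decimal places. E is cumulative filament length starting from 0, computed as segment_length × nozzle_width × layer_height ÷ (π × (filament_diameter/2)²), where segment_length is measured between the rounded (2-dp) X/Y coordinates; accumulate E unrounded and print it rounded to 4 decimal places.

At z = 1.5 mm: the cube is present — its section is the full 6×24 rectangle; the cone at (-3, -3.5) is not intersected at this z (z outside [3, 7]); the cube at (-3, 9.5) does not reach this height (z outside [2, 20]); Subtracting the remaining from the first: none of the subtracted shapes is present at this height, so the 6×24 cube is unchanged — 1 connected region. The outline is a single polygon with 4 vertices. Extrusion per mm of travel: 0.6 × 0.3 / (π × 0.875²) = 0.074835. Accumulating E over each segment gives final E = 4.4901.

G0 X0.00 Y0.00 Z1.50
G1 X6.00 Y0.00 E0.4490
G1 X6.00 Y24.00 E2.2451
G1 X0.00 Y24.00 E2.6941
G1 X0.00 Y0.00 E4.4901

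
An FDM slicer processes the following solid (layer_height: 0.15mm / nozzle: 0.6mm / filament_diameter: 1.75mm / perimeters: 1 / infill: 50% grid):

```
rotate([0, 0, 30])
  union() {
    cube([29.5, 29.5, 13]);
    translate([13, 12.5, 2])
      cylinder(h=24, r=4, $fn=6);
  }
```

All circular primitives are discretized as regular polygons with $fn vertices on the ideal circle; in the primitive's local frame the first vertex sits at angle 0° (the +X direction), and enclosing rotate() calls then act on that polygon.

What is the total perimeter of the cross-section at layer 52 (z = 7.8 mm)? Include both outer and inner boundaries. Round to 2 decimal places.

118.00 mm

At z = 7.8 mm: the cube (footprint 29.5×29.5) is included at this height (perimeter 118.00 mm); the cylinder at (13, 12.5): section is a regular 6-gon, circumradius r=4 (perimeter = 2·6·4.000·sin(180°/6) = 24.00 mm); Combining (union): the r=4 cylinder at (13, 12.5) lies entirely inside the 29.5×29.5 cube, so the union is just the 29.5×29.5 cube — boundary = 118.00 mm; (whole slice rotated 30° about Z — lengths, areas and connectivity unchanged). Overall, the cross-section is a single solid region. Total boundary length (outer) = 118.00 mm.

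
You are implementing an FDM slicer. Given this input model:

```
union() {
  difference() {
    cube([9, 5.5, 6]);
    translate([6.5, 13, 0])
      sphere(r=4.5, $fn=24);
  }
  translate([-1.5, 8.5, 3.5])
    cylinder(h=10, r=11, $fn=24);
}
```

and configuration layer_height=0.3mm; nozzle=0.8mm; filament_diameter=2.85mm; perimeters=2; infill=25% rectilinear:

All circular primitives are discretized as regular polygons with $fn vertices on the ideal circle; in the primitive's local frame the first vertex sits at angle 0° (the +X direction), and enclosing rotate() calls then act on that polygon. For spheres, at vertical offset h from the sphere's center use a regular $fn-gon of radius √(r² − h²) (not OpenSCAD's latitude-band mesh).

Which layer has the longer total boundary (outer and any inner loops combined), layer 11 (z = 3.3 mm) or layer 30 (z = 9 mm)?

layer 30 (z = 9 mm)

Layer 11 (z = 3.3): the cube is present — its section is the full 9×5.5 rectangle (perimeter 29.00 mm); the sphere at (6.5, 13): section is a regular 24-gon, circumradius = √(r²−h²) = √(4.5²−3.3²) = 3.059 (perimeter = 2·24·3.059·sin(180°/24) = 19.17 mm); Taking the first minus the rest: starting from the 9×5.5 cube, the r=4.5 sphere at (6.5, 13) misses the remaining region (no effect) — boundary = 29.00 mm; the cylinder at (-1.5, 8.5) is absent (z outside [3.5, 13.5]); Taking the union: only the result so far is present, so the union is just that shape — boundary = 29.00 mm. So its perimeter = 29.00 mm. Layer 30 (z = 9): the cube does not reach this height (z outside [0, 6]); the sphere at (6.5, 13) is not intersected at this z (|z−center|=9.000 > r=4.5); After the difference (first − rest): the first operand is absent here, so nothing remains; the cylinder at (-1.5, 8.5): section is a regular 24-gon, circumradius r=11 (perimeter = 2·24·11.000·sin(180°/24) = 68.92 mm); Taking the union: only the r=11 cylinder at (-1.5, 8.5) is present, so the union is just that shape — boundary = 68.92 mm. So its perimeter = 68.92 mm. Layer 30 is larger (68.92 vs 29.00 mm).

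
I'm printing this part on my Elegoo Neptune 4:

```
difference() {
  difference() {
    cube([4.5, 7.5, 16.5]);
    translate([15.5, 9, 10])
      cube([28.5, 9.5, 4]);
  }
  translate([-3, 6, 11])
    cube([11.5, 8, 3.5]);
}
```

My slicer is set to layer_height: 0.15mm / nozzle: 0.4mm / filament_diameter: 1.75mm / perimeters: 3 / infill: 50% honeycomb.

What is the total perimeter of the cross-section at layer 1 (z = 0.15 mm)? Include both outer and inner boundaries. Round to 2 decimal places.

At z = 0.15 mm: the cube is present — its section is the full 4.5×7.5 rectangle (perimeter 24.00 mm); the cube at (15.5, 9) does not reach this height (z outside [10, 14]); Taking the first minus the rest: none of the subtracted shapes is present at this height, so the 4.5×7.5 cube is unchanged — boundary = 24.00 mm; the cube at (-3, 6) is not intersected at this z (z outside [11, 14.5]); Subtracting the remaining from the first: none of the subtracted shapes is present at this height, so the result so far is unchanged — boundary = 24.00 mm. Overall, the cross-section is a single solid region. Total boundary length (outer) = 24.00 mm.

24.00 mm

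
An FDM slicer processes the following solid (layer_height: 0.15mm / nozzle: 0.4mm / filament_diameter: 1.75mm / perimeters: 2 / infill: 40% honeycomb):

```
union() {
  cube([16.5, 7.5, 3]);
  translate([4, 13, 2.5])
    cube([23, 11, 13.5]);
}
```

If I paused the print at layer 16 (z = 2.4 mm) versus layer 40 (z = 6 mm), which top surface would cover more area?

Layer 16 (z = 2.4): the cube (footprint 16.5×7.5) is included at this height (area 123.75 mm²); the cube at (4, 13) is not intersected at this z (z outside [2.5, 16]); Combining (union): only the 16.5×7.5 cube is present, so the union is just that shape — area = 123.75 mm². So its area = 123.75 mm². Layer 40 (z = 6): the cube does not reach this height (z outside [0, 3]); the cube at (4, 13) is present — its section is the full 23×11 rectangle (area 253.00 mm²); Combining (union): only the 23×11 cube at (4, 13) is present, so the union is just that shape — area = 253.00 mm². So its area = 253.00 mm². Layer 40 is larger (253.00 vs 123.75 mm²).

layer 40 (z = 6 mm)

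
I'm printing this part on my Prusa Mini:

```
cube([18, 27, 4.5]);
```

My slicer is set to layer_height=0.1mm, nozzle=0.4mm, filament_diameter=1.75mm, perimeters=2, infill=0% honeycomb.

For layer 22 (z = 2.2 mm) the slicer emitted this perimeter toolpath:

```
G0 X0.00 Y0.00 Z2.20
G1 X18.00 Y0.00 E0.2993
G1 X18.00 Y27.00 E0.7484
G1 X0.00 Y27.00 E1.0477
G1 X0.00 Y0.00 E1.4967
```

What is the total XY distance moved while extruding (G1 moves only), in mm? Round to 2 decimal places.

Sum the Euclidean lengths of each G1 segment: total = 90.00 mm.

90.00 mm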